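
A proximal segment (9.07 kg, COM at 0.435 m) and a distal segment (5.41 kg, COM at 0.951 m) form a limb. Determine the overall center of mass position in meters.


COM = (m1*x1 + m2*x2) / (m1 + m2)
COM = (9.07*0.435 + 5.41*0.951) / (9.07 + 5.41)
Numerator = 9.0904
Denominator = 14.4800
COM = 0.6278


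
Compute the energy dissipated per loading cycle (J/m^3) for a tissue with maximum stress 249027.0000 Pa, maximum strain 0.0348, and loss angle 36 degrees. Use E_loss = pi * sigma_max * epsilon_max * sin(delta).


E_loss = pi * sigma_max * epsilon_max * sin(delta)
delta = 36 deg = 0.6283 rad
sin(delta) = 0.5878
E_loss = pi * 249027.0000 * 0.0348 * 0.5878
E_loss = 16002.7359


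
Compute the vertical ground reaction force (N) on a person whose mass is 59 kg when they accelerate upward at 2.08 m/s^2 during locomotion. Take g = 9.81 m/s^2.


GRF = m * (g + a)
GRF = 59 * (9.81 + 2.08)
GRF = 59 * 11.8900
GRF = 701.5100


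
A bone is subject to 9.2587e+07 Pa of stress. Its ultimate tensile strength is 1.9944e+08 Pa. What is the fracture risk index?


FRI = applied / ultimate
FRI = 9.2587e+07 / 1.9944e+08
FRI = 0.4642


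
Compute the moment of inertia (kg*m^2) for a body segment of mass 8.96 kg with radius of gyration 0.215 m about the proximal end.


I = m * k^2
I = 8.96 * 0.215^2
k^2 = 0.0462
I = 0.4142


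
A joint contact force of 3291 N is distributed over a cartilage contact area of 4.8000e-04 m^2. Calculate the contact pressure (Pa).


P = F / A
P = 3291 / 4.8000e-04
P = 6.8562e+06


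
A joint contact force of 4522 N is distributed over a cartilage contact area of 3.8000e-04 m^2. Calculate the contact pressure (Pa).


P = F / A
P = 4522 / 3.8000e-04
P = 1.1900e+07


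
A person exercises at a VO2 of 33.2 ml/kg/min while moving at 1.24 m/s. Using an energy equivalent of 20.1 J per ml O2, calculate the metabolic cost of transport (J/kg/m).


Power per kg = VO2 * 20.1 / 60
Power per kg = 33.2 * 20.1 / 60 = 11.1220 W/kg
Cost = power_per_kg / speed
Cost = 11.1220 / 1.24
Cost = 8.9694


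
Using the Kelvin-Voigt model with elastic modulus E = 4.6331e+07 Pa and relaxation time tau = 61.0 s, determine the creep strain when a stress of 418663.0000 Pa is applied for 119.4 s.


epsilon(t) = (sigma/E) * (1 - exp(-t/tau))
sigma/E = 418663.0000 / 4.6331e+07 = 0.0090
exp(-t/tau) = exp(-119.4 / 61.0) = 0.1412
epsilon = 0.0090 * (1 - 0.1412)
epsilon = 0.0078


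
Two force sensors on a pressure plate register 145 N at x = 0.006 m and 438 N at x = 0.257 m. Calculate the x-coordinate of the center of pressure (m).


COP_x = (F1*x1 + F2*x2) / (F1 + F2)
COP_x = (145*0.006 + 438*0.257) / (145 + 438)
Numerator = 113.4360
Denominator = 583
COP_x = 0.1946


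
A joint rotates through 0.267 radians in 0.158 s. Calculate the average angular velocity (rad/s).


omega = delta_theta / delta_t
omega = 0.267 / 0.158
omega = 1.6899


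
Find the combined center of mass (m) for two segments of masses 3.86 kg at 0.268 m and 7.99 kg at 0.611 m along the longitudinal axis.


COM = (m1*x1 + m2*x2) / (m1 + m2)
COM = (3.86*0.268 + 7.99*0.611) / (3.86 + 7.99)
Numerator = 5.9164
Denominator = 11.8500
COM = 0.4993


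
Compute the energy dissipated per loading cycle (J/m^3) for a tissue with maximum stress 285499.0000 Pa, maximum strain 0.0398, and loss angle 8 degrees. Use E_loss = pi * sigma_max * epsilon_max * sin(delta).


E_loss = pi * sigma_max * epsilon_max * sin(delta)
delta = 8 deg = 0.1396 rad
sin(delta) = 0.1392
E_loss = pi * 285499.0000 * 0.0398 * 0.1392
E_loss = 4968.1287


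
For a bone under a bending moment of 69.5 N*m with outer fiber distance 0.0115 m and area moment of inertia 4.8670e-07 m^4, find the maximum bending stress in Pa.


sigma = M * c / I
sigma = 69.5 * 0.0115 / 4.8670e-07
M * c = 0.7993
sigma = 1.6422e+06


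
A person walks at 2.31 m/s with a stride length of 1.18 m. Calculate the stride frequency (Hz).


f = v / stride_length
f = 2.31 / 1.18
f = 1.9576


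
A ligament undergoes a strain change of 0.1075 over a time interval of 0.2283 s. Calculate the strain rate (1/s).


strain_rate = delta_strain / delta_t
strain_rate = 0.1075 / 0.2283
strain_rate = 0.4709


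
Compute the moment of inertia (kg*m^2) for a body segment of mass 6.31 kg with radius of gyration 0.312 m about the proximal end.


I = m * k^2
I = 6.31 * 0.312^2
k^2 = 0.0973
I = 0.6142


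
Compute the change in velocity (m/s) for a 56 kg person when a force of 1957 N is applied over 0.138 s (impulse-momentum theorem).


J = F * dt = 1957 * 0.138 = 270.0660 N*s
delta_v = J / m
delta_v = 270.0660 / 56
delta_v = 4.8226


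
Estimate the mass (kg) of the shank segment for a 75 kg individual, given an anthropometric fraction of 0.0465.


m_segment = body_mass * fraction
m_segment = 75 * 0.0465
m_segment = 3.4875


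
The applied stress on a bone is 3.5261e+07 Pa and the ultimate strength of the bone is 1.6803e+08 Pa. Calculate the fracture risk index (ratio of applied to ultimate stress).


FRI = applied / ultimate
FRI = 3.5261e+07 / 1.6803e+08
FRI = 0.2098


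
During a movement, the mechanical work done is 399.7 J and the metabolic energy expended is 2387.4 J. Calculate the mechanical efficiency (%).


eta = (W_mech / E_meta) * 100
eta = (399.7 / 2387.4) * 100
ratio = 0.1674
eta = 16.7421


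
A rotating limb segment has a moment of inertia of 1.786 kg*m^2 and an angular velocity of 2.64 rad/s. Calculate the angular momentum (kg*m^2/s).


L = I * omega
L = 1.786 * 2.64
L = 4.7150


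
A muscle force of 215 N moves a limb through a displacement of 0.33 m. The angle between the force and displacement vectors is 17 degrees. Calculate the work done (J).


W = F * d * cos(theta)
theta = 17 deg = 0.2967 rad
cos(theta) = 0.9563
W = 215 * 0.33 * 0.9563
W = 67.8498


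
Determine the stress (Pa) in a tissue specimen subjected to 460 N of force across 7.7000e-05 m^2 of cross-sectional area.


stress = F / A
stress = 460 / 7.7000e-05
stress = 5.9740e+06


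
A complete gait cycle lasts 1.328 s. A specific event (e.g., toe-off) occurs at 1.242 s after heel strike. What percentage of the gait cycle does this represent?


pct = (event_time / cycle_time) * 100
pct = (1.242 / 1.328) * 100
ratio = 0.9352
pct = 93.5241


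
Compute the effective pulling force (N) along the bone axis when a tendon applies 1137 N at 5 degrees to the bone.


F_eff = F_tendon * cos(theta)
theta = 5 deg = 0.0873 rad
cos(theta) = 0.9962
F_eff = 1137 * 0.9962
F_eff = 1132.6734


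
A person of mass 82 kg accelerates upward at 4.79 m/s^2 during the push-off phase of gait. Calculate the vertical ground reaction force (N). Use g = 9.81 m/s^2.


GRF = m * (g + a)
GRF = 82 * (9.81 + 4.79)
GRF = 82 * 14.6000
GRF = 1197.2000


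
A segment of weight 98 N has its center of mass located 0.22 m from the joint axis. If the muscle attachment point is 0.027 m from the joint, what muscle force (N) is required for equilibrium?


F_muscle = W * d_load / d_muscle
F_muscle = 98 * 0.22 / 0.027
Numerator = 21.5600
F_muscle = 798.5185


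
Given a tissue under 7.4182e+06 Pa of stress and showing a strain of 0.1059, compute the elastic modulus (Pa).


E = stress / strain
E = 7.4182e+06 / 0.1059
E = 7.0049e+07


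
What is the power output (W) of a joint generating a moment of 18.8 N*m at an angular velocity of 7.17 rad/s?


P = M * omega
P = 18.8 * 7.17
P = 134.7960


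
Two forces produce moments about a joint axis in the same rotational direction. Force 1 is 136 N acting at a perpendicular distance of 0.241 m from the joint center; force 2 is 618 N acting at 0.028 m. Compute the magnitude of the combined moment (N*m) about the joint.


M = F1 * d1 + F2 * d2
M = 136 * 0.241 + 618 * 0.028
M = 32.7760 + 17.3040
M = 50.0800


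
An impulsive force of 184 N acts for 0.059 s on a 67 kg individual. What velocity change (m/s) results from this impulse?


J = F * dt = 184 * 0.059 = 10.8560 N*s
delta_v = J / m
delta_v = 10.8560 / 67
delta_v = 0.1620


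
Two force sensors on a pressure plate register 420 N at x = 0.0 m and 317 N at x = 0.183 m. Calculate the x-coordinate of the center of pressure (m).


COP_x = (F1*x1 + F2*x2) / (F1 + F2)
COP_x = (420*0.0 + 317*0.183) / (420 + 317)
Numerator = 58.0110
Denominator = 737
COP_x = 0.0787


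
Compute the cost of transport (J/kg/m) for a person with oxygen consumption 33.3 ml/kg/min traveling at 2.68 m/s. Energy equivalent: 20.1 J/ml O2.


Power per kg = VO2 * 20.1 / 60
Power per kg = 33.3 * 20.1 / 60 = 11.1555 W/kg
Cost = power_per_kg / speed
Cost = 11.1555 / 2.68
Cost = 4.1625


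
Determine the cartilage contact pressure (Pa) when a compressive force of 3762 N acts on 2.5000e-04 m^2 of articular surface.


P = F / A
P = 3762 / 2.5000e-04
P = 1.5048e+07


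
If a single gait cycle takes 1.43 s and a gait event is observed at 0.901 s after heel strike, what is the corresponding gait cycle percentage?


pct = (event_time / cycle_time) * 100
pct = (0.901 / 1.43) * 100
ratio = 0.6301
pct = 63.0070


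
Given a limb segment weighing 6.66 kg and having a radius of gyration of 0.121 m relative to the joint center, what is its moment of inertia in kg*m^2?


I = m * k^2
I = 6.66 * 0.121^2
k^2 = 0.0146
I = 0.0975


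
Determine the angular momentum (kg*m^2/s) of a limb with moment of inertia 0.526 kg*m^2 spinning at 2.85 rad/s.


L = I * omega
L = 0.526 * 2.85
L = 1.4991


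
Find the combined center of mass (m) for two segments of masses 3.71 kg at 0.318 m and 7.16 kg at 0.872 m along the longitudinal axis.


COM = (m1*x1 + m2*x2) / (m1 + m2)
COM = (3.71*0.318 + 7.16*0.872) / (3.71 + 7.16)
Numerator = 7.4233
Denominator = 10.8700
COM = 0.6829


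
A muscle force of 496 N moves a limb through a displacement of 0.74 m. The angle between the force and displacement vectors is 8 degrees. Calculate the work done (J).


W = F * d * cos(theta)
theta = 8 deg = 0.1396 rad
cos(theta) = 0.9903
W = 496 * 0.74 * 0.9903
W = 363.4680


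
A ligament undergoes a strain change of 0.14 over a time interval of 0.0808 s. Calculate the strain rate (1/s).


strain_rate = delta_strain / delta_t
strain_rate = 0.14 / 0.0808
strain_rate = 1.7327


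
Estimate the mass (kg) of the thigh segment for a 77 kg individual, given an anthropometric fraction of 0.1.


m_segment = body_mass * fraction
m_segment = 77 * 0.1
m_segment = 7.7000


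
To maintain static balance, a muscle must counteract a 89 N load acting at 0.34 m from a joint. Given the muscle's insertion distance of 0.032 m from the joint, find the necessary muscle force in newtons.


F_muscle = W * d_load / d_muscle
F_muscle = 89 * 0.34 / 0.032
Numerator = 30.2600
F_muscle = 945.6250


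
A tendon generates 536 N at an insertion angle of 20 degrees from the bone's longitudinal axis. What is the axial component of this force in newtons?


F_eff = F_tendon * cos(theta)
theta = 20 deg = 0.3491 rad
cos(theta) = 0.9397
F_eff = 536 * 0.9397
F_eff = 503.6752


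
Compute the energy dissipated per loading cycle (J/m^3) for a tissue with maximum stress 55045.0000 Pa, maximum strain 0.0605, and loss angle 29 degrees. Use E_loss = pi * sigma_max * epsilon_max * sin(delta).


E_loss = pi * sigma_max * epsilon_max * sin(delta)
delta = 29 deg = 0.5061 rad
sin(delta) = 0.4848
E_loss = pi * 55045.0000 * 0.0605 * 0.4848
E_loss = 5072.1764


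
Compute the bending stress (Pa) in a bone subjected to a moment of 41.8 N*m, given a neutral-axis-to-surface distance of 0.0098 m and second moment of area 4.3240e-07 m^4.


sigma = M * c / I
sigma = 41.8 * 0.0098 / 4.3240e-07
M * c = 0.4096
sigma = 947363.5523


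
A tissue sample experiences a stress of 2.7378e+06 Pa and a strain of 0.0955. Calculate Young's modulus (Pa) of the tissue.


E = stress / strain
E = 2.7378e+06 / 0.0955
E = 2.8668e+07


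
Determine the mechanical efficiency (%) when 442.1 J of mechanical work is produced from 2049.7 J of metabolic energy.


eta = (W_mech / E_meta) * 100
eta = (442.1 / 2049.7) * 100
ratio = 0.2157
eta = 21.5690


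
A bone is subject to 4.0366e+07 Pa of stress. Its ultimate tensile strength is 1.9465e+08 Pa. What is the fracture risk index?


FRI = applied / ultimate
FRI = 4.0366e+07 / 1.9465e+08
FRI = 0.2074


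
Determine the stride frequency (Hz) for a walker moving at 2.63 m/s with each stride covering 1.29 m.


f = v / stride_length
f = 2.63 / 1.29
f = 2.0388


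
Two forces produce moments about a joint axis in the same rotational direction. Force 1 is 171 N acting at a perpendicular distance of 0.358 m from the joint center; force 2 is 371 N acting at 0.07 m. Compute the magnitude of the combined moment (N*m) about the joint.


M = F1 * d1 + F2 * d2
M = 171 * 0.358 + 371 * 0.07
M = 61.2180 + 25.9700
M = 87.1880


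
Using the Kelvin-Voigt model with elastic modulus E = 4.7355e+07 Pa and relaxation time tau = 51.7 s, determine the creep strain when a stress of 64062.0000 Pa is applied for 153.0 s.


epsilon(t) = (sigma/E) * (1 - exp(-t/tau))
sigma/E = 64062.0000 / 4.7355e+07 = 0.0014
exp(-t/tau) = exp(-153.0 / 51.7) = 0.0519
epsilon = 0.0014 * (1 - 0.0519)
epsilon = 0.0013


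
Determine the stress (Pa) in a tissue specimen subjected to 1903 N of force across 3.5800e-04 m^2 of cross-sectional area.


stress = F / A
stress = 1903 / 3.5800e-04
stress = 5.3156e+06


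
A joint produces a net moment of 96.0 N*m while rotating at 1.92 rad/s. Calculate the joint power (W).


P = M * omega
P = 96.0 * 1.92
P = 184.3200


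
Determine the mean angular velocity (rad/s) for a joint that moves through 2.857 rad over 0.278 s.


omega = delta_theta / delta_t
omega = 2.857 / 0.278
omega = 10.2770


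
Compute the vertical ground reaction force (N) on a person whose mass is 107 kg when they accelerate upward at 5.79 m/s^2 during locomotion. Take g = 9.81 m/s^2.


GRF = m * (g + a)
GRF = 107 * (9.81 + 5.79)
GRF = 107 * 15.6000
GRF = 1669.2000


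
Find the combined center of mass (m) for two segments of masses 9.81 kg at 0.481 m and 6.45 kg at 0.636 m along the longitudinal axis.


COM = (m1*x1 + m2*x2) / (m1 + m2)
COM = (9.81*0.481 + 6.45*0.636) / (9.81 + 6.45)
Numerator = 8.8208
Denominator = 16.2600
COM = 0.5425


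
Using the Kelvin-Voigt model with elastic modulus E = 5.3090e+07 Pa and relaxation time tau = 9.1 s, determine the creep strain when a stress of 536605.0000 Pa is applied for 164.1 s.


epsilon(t) = (sigma/E) * (1 - exp(-t/tau))
sigma/E = 536605.0000 / 5.3090e+07 = 0.0101
exp(-t/tau) = exp(-164.1 / 9.1) = 1.4736e-08
epsilon = 0.0101 * (1 - 1.4736e-08)
epsilon = 0.0101


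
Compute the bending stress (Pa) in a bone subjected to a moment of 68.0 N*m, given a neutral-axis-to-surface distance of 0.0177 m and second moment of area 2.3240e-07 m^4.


sigma = M * c / I
sigma = 68.0 * 0.0177 / 2.3240e-07
M * c = 1.2036
sigma = 5.1790e+06


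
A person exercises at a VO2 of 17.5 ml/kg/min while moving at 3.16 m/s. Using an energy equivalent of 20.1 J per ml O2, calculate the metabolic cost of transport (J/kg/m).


Power per kg = VO2 * 20.1 / 60
Power per kg = 17.5 * 20.1 / 60 = 5.8625 W/kg
Cost = power_per_kg / speed
Cost = 5.8625 / 3.16
Cost = 1.8552


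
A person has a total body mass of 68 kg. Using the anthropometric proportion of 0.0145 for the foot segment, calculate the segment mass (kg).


m_segment = body_mass * fraction
m_segment = 68 * 0.0145
m_segment = 0.9860


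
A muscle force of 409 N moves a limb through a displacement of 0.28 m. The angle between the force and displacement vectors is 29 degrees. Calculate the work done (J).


W = F * d * cos(theta)
theta = 29 deg = 0.5061 rad
cos(theta) = 0.8746
W = 409 * 0.28 * 0.8746
W = 100.1614


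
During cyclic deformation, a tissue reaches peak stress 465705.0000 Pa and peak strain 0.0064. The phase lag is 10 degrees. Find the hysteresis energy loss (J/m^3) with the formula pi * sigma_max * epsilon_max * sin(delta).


E_loss = pi * sigma_max * epsilon_max * sin(delta)
delta = 10 deg = 0.1745 rad
sin(delta) = 0.1736
E_loss = pi * 465705.0000 * 0.0064 * 0.1736
E_loss = 1625.9642


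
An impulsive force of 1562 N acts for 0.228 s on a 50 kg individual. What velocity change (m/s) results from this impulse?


J = F * dt = 1562 * 0.228 = 356.1360 N*s
delta_v = J / m
delta_v = 356.1360 / 50
delta_v = 7.1227


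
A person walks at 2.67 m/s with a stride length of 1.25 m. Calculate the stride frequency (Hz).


f = v / stride_length
f = 2.67 / 1.25
f = 2.1360


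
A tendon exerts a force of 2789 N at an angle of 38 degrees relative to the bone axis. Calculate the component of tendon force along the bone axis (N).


F_eff = F_tendon * cos(theta)
theta = 38 deg = 0.6632 rad
cos(theta) = 0.7880
F_eff = 2789 * 0.7880
F_eff = 2197.7620


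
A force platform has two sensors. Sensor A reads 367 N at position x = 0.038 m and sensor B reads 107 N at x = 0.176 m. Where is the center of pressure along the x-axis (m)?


COP_x = (F1*x1 + F2*x2) / (F1 + F2)
COP_x = (367*0.038 + 107*0.176) / (367 + 107)
Numerator = 32.7780
Denominator = 474
COP_x = 0.0692


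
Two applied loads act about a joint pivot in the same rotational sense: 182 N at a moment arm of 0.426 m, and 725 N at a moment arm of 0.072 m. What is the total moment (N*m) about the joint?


M = F1 * d1 + F2 * d2
M = 182 * 0.426 + 725 * 0.072
M = 77.5320 + 52.2000
M = 129.7320


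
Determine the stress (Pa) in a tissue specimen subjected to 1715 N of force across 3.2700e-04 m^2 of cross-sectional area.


stress = F / A
stress = 1715 / 3.2700e-04
stress = 5.2446e+06


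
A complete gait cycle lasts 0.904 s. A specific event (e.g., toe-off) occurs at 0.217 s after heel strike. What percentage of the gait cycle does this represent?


pct = (event_time / cycle_time) * 100
pct = (0.217 / 0.904) * 100
ratio = 0.2400
pct = 24.0044


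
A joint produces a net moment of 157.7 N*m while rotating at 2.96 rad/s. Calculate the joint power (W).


P = M * omega
P = 157.7 * 2.96
P = 466.7920


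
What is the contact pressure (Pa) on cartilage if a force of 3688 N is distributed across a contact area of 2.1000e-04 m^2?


P = F / A
P = 3688 / 2.1000e-04
P = 1.7562e+07


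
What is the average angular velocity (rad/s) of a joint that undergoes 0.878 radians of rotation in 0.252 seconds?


omega = delta_theta / delta_t
omega = 0.878 / 0.252
omega = 3.4841


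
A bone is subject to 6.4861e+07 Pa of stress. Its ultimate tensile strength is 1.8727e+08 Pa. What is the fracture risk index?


FRI = applied / ultimate
FRI = 6.4861e+07 / 1.8727e+08
FRI = 0.3464


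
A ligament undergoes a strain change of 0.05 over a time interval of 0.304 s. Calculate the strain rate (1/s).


strain_rate = delta_strain / delta_t
strain_rate = 0.05 / 0.304
strain_rate = 0.1645


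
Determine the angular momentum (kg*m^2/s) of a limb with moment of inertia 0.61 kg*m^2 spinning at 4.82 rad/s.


L = I * omega
L = 0.61 * 4.82
L = 2.9402


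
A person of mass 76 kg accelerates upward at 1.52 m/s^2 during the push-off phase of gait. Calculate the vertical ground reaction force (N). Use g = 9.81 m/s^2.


GRF = m * (g + a)
GRF = 76 * (9.81 + 1.52)
GRF = 76 * 11.3300
GRF = 861.0800


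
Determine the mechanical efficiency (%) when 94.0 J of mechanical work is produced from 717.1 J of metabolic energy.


eta = (W_mech / E_meta) * 100
eta = (94.0 / 717.1) * 100
ratio = 0.1311
eta = 13.1084


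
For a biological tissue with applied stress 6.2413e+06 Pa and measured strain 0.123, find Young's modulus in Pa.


E = stress / strain
E = 6.2413e+06 / 0.123
E = 5.0742e+07


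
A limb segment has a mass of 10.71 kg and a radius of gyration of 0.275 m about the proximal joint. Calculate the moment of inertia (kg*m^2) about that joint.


I = m * k^2
I = 10.71 * 0.275^2
k^2 = 0.0756
I = 0.8099


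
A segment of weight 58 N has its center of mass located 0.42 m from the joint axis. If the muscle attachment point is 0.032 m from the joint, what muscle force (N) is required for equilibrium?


F_muscle = W * d_load / d_muscle
F_muscle = 58 * 0.42 / 0.032
Numerator = 24.3600
F_muscle = 761.2500


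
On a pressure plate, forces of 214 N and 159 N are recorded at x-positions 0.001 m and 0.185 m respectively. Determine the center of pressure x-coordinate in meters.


COP_x = (F1*x1 + F2*x2) / (F1 + F2)
COP_x = (214*0.001 + 159*0.185) / (214 + 159)
Numerator = 29.6290
Denominator = 373
COP_x = 0.0794


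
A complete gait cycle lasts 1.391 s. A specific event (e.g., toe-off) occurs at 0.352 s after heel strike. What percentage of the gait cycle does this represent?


pct = (event_time / cycle_time) * 100
pct = (0.352 / 1.391) * 100
ratio = 0.2531
pct = 25.3055


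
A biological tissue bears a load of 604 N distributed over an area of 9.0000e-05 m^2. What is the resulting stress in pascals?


stress = F / A
stress = 604 / 9.0000e-05
stress = 6.7111e+06


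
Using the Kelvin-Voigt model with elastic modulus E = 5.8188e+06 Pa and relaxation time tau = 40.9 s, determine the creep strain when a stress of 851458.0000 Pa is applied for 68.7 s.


epsilon(t) = (sigma/E) * (1 - exp(-t/tau))
sigma/E = 851458.0000 / 5.8188e+06 = 0.1463
exp(-t/tau) = exp(-68.7 / 40.9) = 0.1864
epsilon = 0.1463 * (1 - 0.1864)
epsilon = 0.1190


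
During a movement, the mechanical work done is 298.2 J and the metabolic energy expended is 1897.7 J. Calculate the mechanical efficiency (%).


eta = (W_mech / E_meta) * 100
eta = (298.2 / 1897.7) * 100
ratio = 0.1571
eta = 15.7138


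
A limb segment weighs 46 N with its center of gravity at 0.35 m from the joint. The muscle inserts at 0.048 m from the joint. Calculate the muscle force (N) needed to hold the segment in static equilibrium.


F_muscle = W * d_load / d_muscle
F_muscle = 46 * 0.35 / 0.048
Numerator = 16.1000
F_muscle = 335.4167


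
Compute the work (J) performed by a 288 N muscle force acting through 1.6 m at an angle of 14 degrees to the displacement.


W = F * d * cos(theta)
theta = 14 deg = 0.2443 rad
cos(theta) = 0.9703
W = 288 * 1.6 * 0.9703
W = 447.1123


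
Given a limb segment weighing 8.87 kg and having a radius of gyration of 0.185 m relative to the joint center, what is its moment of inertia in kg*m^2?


I = m * k^2
I = 8.87 * 0.185^2
k^2 = 0.0342
I = 0.3036


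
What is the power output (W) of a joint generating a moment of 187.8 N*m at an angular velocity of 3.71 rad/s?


P = M * omega
P = 187.8 * 3.71
P = 696.7380


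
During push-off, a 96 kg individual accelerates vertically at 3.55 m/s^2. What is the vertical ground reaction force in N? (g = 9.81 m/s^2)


GRF = m * (g + a)
GRF = 96 * (9.81 + 3.55)
GRF = 96 * 13.3600
GRF = 1282.5600


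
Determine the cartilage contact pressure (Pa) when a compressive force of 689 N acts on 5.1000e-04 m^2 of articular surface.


P = F / A
P = 689 / 5.1000e-04
P = 1.3510e+06


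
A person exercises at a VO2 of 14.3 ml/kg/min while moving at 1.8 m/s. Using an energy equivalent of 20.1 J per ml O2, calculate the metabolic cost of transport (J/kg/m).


Power per kg = VO2 * 20.1 / 60
Power per kg = 14.3 * 20.1 / 60 = 4.7905 W/kg
Cost = power_per_kg / speed
Cost = 4.7905 / 1.8
Cost = 2.6614


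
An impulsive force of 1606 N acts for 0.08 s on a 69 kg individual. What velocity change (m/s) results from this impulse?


J = F * dt = 1606 * 0.08 = 128.4800 N*s
delta_v = J / m
delta_v = 128.4800 / 69
delta_v = 1.8620


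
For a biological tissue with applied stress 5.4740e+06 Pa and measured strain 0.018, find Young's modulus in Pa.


E = stress / strain
E = 5.4740e+06 / 0.018
E = 3.0411e+08


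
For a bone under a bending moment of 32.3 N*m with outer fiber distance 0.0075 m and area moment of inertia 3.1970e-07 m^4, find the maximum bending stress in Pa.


sigma = M * c / I
sigma = 32.3 * 0.0075 / 3.1970e-07
M * c = 0.2422
sigma = 757741.6328


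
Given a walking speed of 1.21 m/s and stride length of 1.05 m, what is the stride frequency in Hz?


f = v / stride_length
f = 1.21 / 1.05
f = 1.1524


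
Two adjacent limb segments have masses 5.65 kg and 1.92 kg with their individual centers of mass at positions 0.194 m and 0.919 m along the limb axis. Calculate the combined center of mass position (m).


COM = (m1*x1 + m2*x2) / (m1 + m2)
COM = (5.65*0.194 + 1.92*0.919) / (5.65 + 1.92)
Numerator = 2.8606
Denominator = 7.5700
COM = 0.3779


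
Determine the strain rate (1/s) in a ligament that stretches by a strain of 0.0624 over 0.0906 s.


strain_rate = delta_strain / delta_t
strain_rate = 0.0624 / 0.0906
strain_rate = 0.6887


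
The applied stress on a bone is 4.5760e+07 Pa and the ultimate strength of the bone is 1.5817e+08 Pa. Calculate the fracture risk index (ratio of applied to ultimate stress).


FRI = applied / ultimate
FRI = 4.5760e+07 / 1.5817e+08
FRI = 0.2893


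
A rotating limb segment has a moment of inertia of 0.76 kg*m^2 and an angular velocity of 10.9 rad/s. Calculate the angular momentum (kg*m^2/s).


L = I * omega
L = 0.76 * 10.9
L = 8.2840


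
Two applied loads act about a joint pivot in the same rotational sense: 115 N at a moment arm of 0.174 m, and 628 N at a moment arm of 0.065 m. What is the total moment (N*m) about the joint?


M = F1 * d1 + F2 * d2
M = 115 * 0.174 + 628 * 0.065
M = 20.0100 + 40.8200
M = 60.8300


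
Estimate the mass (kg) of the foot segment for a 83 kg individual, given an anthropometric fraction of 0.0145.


m_segment = body_mass * fraction
m_segment = 83 * 0.0145
m_segment = 1.2035


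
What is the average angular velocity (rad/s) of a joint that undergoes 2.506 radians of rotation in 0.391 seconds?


omega = delta_theta / delta_t
omega = 2.506 / 0.391
omega = 6.4092


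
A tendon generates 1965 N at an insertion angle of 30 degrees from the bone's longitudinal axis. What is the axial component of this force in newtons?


F_eff = F_tendon * cos(theta)
theta = 30 deg = 0.5236 rad
cos(theta) = 0.8660
F_eff = 1965 * 0.8660
F_eff = 1701.7399


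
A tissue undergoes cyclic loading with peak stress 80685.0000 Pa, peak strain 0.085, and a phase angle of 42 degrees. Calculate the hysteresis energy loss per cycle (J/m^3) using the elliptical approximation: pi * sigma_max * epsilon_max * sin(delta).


E_loss = pi * sigma_max * epsilon_max * sin(delta)
delta = 42 deg = 0.7330 rad
sin(delta) = 0.6691
E_loss = pi * 80685.0000 * 0.085 * 0.6691
E_loss = 14416.9203


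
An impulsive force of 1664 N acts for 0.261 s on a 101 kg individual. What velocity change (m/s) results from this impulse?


J = F * dt = 1664 * 0.261 = 434.3040 N*s
delta_v = J / m
delta_v = 434.3040 / 101
delta_v = 4.3000


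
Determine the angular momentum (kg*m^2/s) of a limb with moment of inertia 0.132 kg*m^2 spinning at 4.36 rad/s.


L = I * omega
L = 0.132 * 4.36
L = 0.5755


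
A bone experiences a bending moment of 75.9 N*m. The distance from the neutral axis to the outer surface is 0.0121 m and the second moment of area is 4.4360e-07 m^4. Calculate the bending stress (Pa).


sigma = M * c / I
sigma = 75.9 * 0.0121 / 4.4360e-07
M * c = 0.9184
sigma = 2.0703e+06


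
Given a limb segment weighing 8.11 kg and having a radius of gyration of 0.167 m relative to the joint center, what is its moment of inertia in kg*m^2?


I = m * k^2
I = 8.11 * 0.167^2
k^2 = 0.0279
I = 0.2262


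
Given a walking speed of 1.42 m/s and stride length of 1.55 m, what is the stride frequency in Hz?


f = v / stride_length
f = 1.42 / 1.55
f = 0.9161


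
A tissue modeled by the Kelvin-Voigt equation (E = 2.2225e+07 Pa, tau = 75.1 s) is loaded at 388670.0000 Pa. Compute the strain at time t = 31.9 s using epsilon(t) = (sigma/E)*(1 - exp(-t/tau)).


epsilon(t) = (sigma/E) * (1 - exp(-t/tau))
sigma/E = 388670.0000 / 2.2225e+07 = 0.0175
exp(-t/tau) = exp(-31.9 / 75.1) = 0.6539
epsilon = 0.0175 * (1 - 0.6539)
epsilon = 0.0061


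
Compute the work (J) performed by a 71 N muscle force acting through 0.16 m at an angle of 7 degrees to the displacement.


W = F * d * cos(theta)
theta = 7 deg = 0.1222 rad
cos(theta) = 0.9925
W = 71 * 0.16 * 0.9925
W = 11.2753


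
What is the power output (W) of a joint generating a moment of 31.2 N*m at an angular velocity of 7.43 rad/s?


P = M * omega
P = 31.2 * 7.43
P = 231.8160


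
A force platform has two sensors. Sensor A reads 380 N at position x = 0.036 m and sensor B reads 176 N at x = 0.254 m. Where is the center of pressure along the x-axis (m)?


COP_x = (F1*x1 + F2*x2) / (F1 + F2)
COP_x = (380*0.036 + 176*0.254) / (380 + 176)
Numerator = 58.3840
Denominator = 556
COP_x = 0.1050


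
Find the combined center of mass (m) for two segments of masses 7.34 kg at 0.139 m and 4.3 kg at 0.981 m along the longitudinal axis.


COM = (m1*x1 + m2*x2) / (m1 + m2)
COM = (7.34*0.139 + 4.3*0.981) / (7.34 + 4.3)
Numerator = 5.2386
Denominator = 11.6400
COM = 0.4500


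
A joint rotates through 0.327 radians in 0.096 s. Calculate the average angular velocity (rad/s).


omega = delta_theta / delta_t
omega = 0.327 / 0.096
omega = 3.4062


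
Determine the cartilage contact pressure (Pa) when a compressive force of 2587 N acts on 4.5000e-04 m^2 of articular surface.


P = F / A
P = 2587 / 4.5000e-04
P = 5.7489e+06


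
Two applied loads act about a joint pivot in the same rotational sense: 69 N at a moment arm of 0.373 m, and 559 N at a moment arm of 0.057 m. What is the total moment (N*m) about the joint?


M = F1 * d1 + F2 * d2
M = 69 * 0.373 + 559 * 0.057
M = 25.7370 + 31.8630
M = 57.6000


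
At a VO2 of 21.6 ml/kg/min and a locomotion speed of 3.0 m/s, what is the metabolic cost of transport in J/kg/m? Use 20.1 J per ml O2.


Power per kg = VO2 * 20.1 / 60
Power per kg = 21.6 * 20.1 / 60 = 7.2360 W/kg
Cost = power_per_kg / speed
Cost = 7.2360 / 3.0
Cost = 2.4120


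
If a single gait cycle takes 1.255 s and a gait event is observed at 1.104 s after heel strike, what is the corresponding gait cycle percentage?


pct = (event_time / cycle_time) * 100
pct = (1.104 / 1.255) * 100
ratio = 0.8797
pct = 87.9681


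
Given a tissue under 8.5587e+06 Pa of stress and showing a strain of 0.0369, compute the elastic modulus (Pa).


E = stress / strain
E = 8.5587e+06 / 0.0369
E = 2.3194e+08


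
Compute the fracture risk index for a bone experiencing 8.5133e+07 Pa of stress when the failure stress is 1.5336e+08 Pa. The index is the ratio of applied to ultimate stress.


FRI = applied / ultimate
FRI = 8.5133e+07 / 1.5336e+08
FRI = 0.5551


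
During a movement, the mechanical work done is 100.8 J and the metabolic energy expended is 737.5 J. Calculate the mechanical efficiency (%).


eta = (W_mech / E_meta) * 100
eta = (100.8 / 737.5) * 100
ratio = 0.1367
eta = 13.6678


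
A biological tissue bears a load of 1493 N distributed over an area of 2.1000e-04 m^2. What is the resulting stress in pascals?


stress = F / A
stress = 1493 / 2.1000e-04
stress = 7.1095e+06


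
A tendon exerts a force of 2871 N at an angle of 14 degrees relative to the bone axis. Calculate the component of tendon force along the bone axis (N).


F_eff = F_tendon * cos(theta)
theta = 14 deg = 0.2443 rad
cos(theta) = 0.9703
F_eff = 2871 * 0.9703
F_eff = 2785.7190


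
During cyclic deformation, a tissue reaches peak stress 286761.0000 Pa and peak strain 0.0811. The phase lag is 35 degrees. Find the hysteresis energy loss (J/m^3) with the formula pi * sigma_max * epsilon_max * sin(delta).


E_loss = pi * sigma_max * epsilon_max * sin(delta)
delta = 35 deg = 0.6109 rad
sin(delta) = 0.5736
E_loss = pi * 286761.0000 * 0.0811 * 0.5736
E_loss = 41906.5699


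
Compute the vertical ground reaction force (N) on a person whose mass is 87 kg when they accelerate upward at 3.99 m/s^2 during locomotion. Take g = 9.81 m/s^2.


GRF = m * (g + a)
GRF = 87 * (9.81 + 3.99)
GRF = 87 * 13.8000
GRF = 1200.6000


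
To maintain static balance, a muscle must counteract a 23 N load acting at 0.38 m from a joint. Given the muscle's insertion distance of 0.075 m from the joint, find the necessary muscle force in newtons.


F_muscle = W * d_load / d_muscle
F_muscle = 23 * 0.38 / 0.075
Numerator = 8.7400
F_muscle = 116.5333


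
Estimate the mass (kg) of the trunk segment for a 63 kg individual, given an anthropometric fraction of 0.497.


m_segment = body_mass * fraction
m_segment = 63 * 0.497
m_segment = 31.3110


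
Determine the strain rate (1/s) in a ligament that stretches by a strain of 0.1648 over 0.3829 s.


strain_rate = delta_strain / delta_t
strain_rate = 0.1648 / 0.3829
strain_rate = 0.4304


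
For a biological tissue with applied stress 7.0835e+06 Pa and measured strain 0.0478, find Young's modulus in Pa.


E = stress / strain
E = 7.0835e+06 / 0.0478
E = 1.4819e+08


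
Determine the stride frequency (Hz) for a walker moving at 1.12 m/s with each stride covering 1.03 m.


f = v / stride_length
f = 1.12 / 1.03
f = 1.0874


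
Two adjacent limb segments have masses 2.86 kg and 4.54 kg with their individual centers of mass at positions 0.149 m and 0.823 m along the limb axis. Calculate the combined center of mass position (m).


COM = (m1*x1 + m2*x2) / (m1 + m2)
COM = (2.86*0.149 + 4.54*0.823) / (2.86 + 4.54)
Numerator = 4.1626
Denominator = 7.4000
COM = 0.5625


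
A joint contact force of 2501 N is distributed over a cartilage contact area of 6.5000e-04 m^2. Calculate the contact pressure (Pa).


P = F / A
P = 2501 / 6.5000e-04
P = 3.8477e+06


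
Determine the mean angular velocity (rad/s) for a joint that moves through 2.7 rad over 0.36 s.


omega = delta_theta / delta_t
omega = 2.7 / 0.36
omega = 7.5000


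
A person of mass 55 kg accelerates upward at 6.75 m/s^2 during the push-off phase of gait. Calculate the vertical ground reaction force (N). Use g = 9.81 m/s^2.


GRF = m * (g + a)
GRF = 55 * (9.81 + 6.75)
GRF = 55 * 16.5600
GRF = 910.8000


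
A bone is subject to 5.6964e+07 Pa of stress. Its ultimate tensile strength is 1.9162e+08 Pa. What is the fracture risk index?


FRI = applied / ultimate
FRI = 5.6964e+07 / 1.9162e+08
FRI = 0.2973


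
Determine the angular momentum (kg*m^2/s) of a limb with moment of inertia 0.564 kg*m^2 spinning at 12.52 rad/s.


L = I * omega
L = 0.564 * 12.52
L = 7.0613


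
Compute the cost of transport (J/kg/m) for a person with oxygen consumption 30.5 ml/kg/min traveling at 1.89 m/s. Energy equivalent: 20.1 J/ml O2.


Power per kg = VO2 * 20.1 / 60
Power per kg = 30.5 * 20.1 / 60 = 10.2175 W/kg
Cost = power_per_kg / speed
Cost = 10.2175 / 1.89
Cost = 5.4061


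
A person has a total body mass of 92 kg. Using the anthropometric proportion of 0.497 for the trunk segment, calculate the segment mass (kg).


m_segment = body_mass * fraction
m_segment = 92 * 0.497
m_segment = 45.7240


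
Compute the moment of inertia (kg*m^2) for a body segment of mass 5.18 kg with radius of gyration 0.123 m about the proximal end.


I = m * k^2
I = 5.18 * 0.123^2
k^2 = 0.0151
I = 0.0784


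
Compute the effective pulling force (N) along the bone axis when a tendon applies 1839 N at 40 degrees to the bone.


F_eff = F_tendon * cos(theta)
theta = 40 deg = 0.6981 rad
cos(theta) = 0.7660
F_eff = 1839 * 0.7660
F_eff = 1408.7557


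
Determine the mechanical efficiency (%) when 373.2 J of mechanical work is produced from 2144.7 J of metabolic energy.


eta = (W_mech / E_meta) * 100
eta = (373.2 / 2144.7) * 100
ratio = 0.1740
eta = 17.4010


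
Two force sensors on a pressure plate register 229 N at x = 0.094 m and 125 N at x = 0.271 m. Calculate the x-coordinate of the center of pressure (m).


COP_x = (F1*x1 + F2*x2) / (F1 + F2)
COP_x = (229*0.094 + 125*0.271) / (229 + 125)
Numerator = 55.4010
Denominator = 354
COP_x = 0.1565


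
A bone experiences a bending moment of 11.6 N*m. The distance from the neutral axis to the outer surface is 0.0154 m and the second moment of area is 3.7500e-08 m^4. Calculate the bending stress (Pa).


sigma = M * c / I
sigma = 11.6 * 0.0154 / 3.7500e-08
M * c = 0.1786
sigma = 4.7637e+06


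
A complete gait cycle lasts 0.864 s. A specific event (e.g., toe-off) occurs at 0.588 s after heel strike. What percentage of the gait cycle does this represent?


pct = (event_time / cycle_time) * 100
pct = (0.588 / 0.864) * 100
ratio = 0.6806
pct = 68.0556


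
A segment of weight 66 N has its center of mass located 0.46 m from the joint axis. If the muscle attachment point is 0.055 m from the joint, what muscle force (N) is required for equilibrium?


F_muscle = W * d_load / d_muscle
F_muscle = 66 * 0.46 / 0.055
Numerator = 30.3600
F_muscle = 552.0000


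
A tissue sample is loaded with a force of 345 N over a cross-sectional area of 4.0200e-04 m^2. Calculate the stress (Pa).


stress = F / A
stress = 345 / 4.0200e-04
stress = 858208.9552


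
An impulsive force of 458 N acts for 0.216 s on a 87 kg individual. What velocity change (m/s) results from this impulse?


J = F * dt = 458 * 0.216 = 98.9280 N*s
delta_v = J / m
delta_v = 98.9280 / 87
delta_v = 1.1371


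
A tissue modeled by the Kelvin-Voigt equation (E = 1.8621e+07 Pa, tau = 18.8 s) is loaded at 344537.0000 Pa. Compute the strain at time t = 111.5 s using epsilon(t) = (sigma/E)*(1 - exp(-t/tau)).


epsilon(t) = (sigma/E) * (1 - exp(-t/tau))
sigma/E = 344537.0000 / 1.8621e+07 = 0.0185
exp(-t/tau) = exp(-111.5 / 18.8) = 0.0027
epsilon = 0.0185 * (1 - 0.0027)
epsilon = 0.0185


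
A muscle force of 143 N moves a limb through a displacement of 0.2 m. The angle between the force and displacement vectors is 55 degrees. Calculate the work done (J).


W = F * d * cos(theta)
theta = 55 deg = 0.9599 rad
cos(theta) = 0.5736
W = 143 * 0.2 * 0.5736
W = 16.4043


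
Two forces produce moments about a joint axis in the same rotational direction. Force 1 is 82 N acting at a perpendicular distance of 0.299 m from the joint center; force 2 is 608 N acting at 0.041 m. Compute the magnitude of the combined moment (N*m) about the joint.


M = F1 * d1 + F2 * d2
M = 82 * 0.299 + 608 * 0.041
M = 24.5180 + 24.9280
M = 49.4460


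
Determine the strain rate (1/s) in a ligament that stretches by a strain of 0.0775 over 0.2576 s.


strain_rate = delta_strain / delta_t
strain_rate = 0.0775 / 0.2576
strain_rate = 0.3009


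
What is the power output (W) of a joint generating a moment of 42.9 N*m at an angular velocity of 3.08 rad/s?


P = M * omega
P = 42.9 * 3.08
P = 132.1320


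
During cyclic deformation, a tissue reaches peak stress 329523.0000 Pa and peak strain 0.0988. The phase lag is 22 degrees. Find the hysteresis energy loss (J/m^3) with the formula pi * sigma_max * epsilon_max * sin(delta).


E_loss = pi * sigma_max * epsilon_max * sin(delta)
delta = 22 deg = 0.3840 rad
sin(delta) = 0.3746
E_loss = pi * 329523.0000 * 0.0988 * 0.3746
E_loss = 38314.9239


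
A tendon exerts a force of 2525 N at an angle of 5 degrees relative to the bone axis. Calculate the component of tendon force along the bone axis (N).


F_eff = F_tendon * cos(theta)
theta = 5 deg = 0.0873 rad
cos(theta) = 0.9962
F_eff = 2525 * 0.9962
F_eff = 2515.3916


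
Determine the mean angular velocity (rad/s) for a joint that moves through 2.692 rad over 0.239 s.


omega = delta_theta / delta_t
omega = 2.692 / 0.239
omega = 11.2636


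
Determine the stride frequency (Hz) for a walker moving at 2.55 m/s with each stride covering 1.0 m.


f = v / stride_length
f = 2.55 / 1.0
f = 2.5500


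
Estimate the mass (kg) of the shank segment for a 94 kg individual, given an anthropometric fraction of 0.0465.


m_segment = body_mass * fraction
m_segment = 94 * 0.0465
m_segment = 4.3710
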